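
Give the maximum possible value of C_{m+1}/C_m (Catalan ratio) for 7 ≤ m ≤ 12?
25/7

Working:
C_{m+1}/C_m = 2(2m+1)/(m+2), which increases with m. Maximum at m = 12: 2·25/14 = 25/7.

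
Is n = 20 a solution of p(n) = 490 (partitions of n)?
No
Pentagonal recurrence p(n) = p(n−1) + p(n−2) − p(n−5) − p(n−7) + …: p(20) = p(19) + p(18) − p(15) − p(13) + p(8) + p(5) = 490 + 385 − 176 − 101 + 22 + 7 = 627, which does not equal 490.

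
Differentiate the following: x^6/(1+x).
(6x^5(1+x) - x^6)/(1+x)²

Quotient rule: [6x^{5}(1+x) - x^6]/(1+x)².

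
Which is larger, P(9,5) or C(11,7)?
P(9,5)=15,120, C(11,7)=330.

Answer: P(9,5)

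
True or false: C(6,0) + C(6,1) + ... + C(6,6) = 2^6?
True
Binomial theorem with x = y = 1: Σ C(6,i) = (1+1)^6 = 2^6 = 64. The statement holds.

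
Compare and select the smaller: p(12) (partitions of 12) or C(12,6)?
p(12)
Pentagonal recurrence p(n) = p(n−1) + p(n−2) − p(n−5) − p(n−7) + …: p(12) = p(11) + p(10) − p(7) − p(5) + p(0) = 56 + 42 − 15 − 7 + 1 = 77; C(12,6) = 924.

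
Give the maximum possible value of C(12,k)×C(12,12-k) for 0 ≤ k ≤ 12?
C(12,k)·C(12,12-k) = C(12,k)², maximised at the centre k = 6: C(12,6)² = 853,776.

Answer: 853,776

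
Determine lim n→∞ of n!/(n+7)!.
n!/(n+7)! = 1/[(n+1)(n+2)···(n+7)] → 0 as n → ∞.
Final answer: 0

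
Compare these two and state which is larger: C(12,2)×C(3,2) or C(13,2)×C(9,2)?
C(12,2)×C(3,2)=198, C(13,2)×C(9,2)=2,808.

Answer: C(13,2)×C(9,2)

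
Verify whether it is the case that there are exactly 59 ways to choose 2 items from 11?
False

Working:
C(11,2) = 55 ≠ 59.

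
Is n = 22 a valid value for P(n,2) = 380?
No

P(22,2) = 22·21 = 462, which does not equal 380.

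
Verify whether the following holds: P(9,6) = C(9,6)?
P(9,6) = 60,480 but C(9,6) = 84; they differ by a factor of 6! = 720, so the statement does not hold.
Final answer: False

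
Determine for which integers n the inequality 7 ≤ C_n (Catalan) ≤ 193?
4, 5, 6

C_3=5; C_4=14; C_5=42; C_6=132; C_7=429. So valid n = 4, 5, 6.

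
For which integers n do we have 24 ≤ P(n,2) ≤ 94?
6, 7, 8, 9, 10
P(5,2)=20; P(6,2)=30; P(7,2)=42; P(8,2)=56; P(9,2)=72; P(10,2)=90; P(11,2)=110. So valid n = 6, 7, 8, 9, 10.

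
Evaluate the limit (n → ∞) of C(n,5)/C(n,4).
∞

Reasoning: C(n,5)/C(n,4) = (n-4)/5 → ∞ as n → ∞.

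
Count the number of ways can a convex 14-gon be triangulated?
208,012

Explanation: Using the Catalan number formula: C_n = C(2n, n) / (n+1)
C_12 = C(24, 12) / (12+1)
     = 2704156 / 13
     = 208,012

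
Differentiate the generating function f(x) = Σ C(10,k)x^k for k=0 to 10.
Σ k·C(10,k)x^(k-1) for k=1 to 10

Working:
Term-by-term differentiation gives Σ k·C(10,k)x^{k-1} for k=1 to 10.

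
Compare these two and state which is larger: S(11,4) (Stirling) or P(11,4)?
S(11,4)

Reasoning: S(11,4) = 4·S(10,4) + S(10,3) = 4·34,105 + 9,330 = 145,750; P(11,4) = 7,920.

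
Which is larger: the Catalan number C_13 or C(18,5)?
C_13

C_13 = C(26,13)/(13+1) = 10,400,600/14 = 742,900; C(18,5) = 8,568.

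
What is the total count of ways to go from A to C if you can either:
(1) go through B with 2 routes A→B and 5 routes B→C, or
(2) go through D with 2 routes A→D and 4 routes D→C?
18

Route via B: 2×5=10. Route via D: 2×4=8. Total: 18.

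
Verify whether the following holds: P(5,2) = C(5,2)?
False

Explanation: P(5,2) = 20 but C(5,2) = 10; they differ by a factor of 2! = 2, so the statement does not hold.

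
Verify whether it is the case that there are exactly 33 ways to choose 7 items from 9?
False

C(9,7) = 36 ≠ 33.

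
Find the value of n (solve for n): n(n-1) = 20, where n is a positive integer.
5

Working:
n² − n − 20 = 0, so n = (1 ± √(1 + 4·20))/2 = (1 ± √81)/2 = (1 ± 9)/2, i.e. n = 5 or n = -4. Taking the positive root, n = 5 (check: 5×4 = 20).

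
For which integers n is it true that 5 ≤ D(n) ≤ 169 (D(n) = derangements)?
4, 5

Using D(n) = (n−1)[D(n−1) + D(n−2)] with D(1)=0, D(2)=1: D(3)=2; D(4)=9; D(5)=44; D(6)=265. So valid n = 4, 5.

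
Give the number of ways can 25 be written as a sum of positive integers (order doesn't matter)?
Pentagonal recurrence p(n) = p(n−1) + p(n−2) − p(n−5) − p(n−7) + …: p(25) = p(24) + p(23) − p(20) − p(18) + p(13) + p(10) − p(3) = 1,575 + 1,255 − 627 − 385 + 101 + 42 − 3 = 1,958.
Final answer: 1,958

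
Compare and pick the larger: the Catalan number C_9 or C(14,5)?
C_9 = C(18,9)/(9+1) = 48,620/10 = 4,862; C(14,5) = 2,002.

Answer: C_9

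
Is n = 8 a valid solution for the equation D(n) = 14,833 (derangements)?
Yes

Working:
D(8) = (8-1)·[D(7) + D(6)] = 7·[1,854 + 265] = 14,833, which equals 14,833.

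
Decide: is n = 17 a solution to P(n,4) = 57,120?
Yes
P(17,4) = 17·16·15·14 = 57,120, which equals 57,120.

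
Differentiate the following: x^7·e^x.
(7x^6 + x^7)e^x
Product rule: d/dx[x^7]·e^x + x^7·d/dx[e^x] = 7x^{6}e^x + x^7e^x.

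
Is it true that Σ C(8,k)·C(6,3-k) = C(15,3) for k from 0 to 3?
False

Explanation: Vandermonde's identity gives C(14,3) = 364; RHS C(15,3) = 455.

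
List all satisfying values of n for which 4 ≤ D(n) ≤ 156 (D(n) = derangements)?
Using D(n) = (n−1)[D(n−1) + D(n−2)] with D(1)=0, D(2)=1: D(3)=2; D(4)=9; D(5)=44; D(6)=265. So valid n = 4, 5.
Final answer: 4, 5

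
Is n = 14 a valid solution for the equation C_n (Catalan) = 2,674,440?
C_14 = C(28,14)/(14+1) = 40,116,600/15 = 2,674,440, which equals 2,674,440.
Final answer: Yes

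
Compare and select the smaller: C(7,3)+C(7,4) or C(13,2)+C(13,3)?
First=70, Second=364.

Answer: C(7,3)+C(7,4)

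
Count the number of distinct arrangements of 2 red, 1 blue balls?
3

Solution: Multinomial: 3!/(2! × 1!) = 3.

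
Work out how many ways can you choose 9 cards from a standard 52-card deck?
C(52,9) = 3,679,075,400.

Answer: 3,679,075,400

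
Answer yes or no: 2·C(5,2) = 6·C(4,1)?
Absorption identity k·C(n,k) = n·C(n-1,k-1). LHS = 2·10 = 20; RHS = 6·4 = 24.

Answer: No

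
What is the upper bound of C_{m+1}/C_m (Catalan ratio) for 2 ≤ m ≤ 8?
17/5

Working:
C_{m+1}/C_m = 2(2m+1)/(m+2), which increases with m. Maximum at m = 8: 2·17/10 = 17/5.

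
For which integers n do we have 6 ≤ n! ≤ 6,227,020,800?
3, 4, 5, 6, 7, 8, 9, 10, 11, 12, 13

Reasoning: n! is strictly increasing; 3! = 6 and 13! = 6,227,020,800, so valid n = 3, 4, 5, 6, 7, 8, 9, 10, 11, 12, 13.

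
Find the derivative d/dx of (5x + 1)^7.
35(5x + 1)^6

Working:
Chain rule: 7(5x+1)^{6} × 5 = 35(5x+1)^{6}.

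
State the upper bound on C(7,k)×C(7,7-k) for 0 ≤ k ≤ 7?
1,225

Explanation: C(7,k)·C(7,7-k) = C(7,k)², maximised at the centre k = 3: C(7,3)² = 1,225.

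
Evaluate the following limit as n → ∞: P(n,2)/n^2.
1

P(n,2) = n(n-1) ≈ n^2 for large n. Limit = 1.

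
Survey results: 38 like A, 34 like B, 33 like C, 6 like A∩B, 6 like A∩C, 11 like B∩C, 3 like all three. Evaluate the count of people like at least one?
85

Explanation: |A∪B∪C| = 38+34+33-6-6-11+3 = 85.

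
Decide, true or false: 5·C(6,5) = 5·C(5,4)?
False

Solution: Absorption identity k·C(n,k) = n·C(n-1,k-1). LHS = 5·6 = 30; RHS = 5·5 = 25.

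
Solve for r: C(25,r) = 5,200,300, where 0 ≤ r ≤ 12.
12

Explanation: C(25,r) is increasing for 0 ≤ r ≤ 12. Stepping up (C(25,r+1) = C(25,r)·(25−r)/(r+1)): C(25,1) = 25, C(25,2) = 300, C(25,3) = 2,300, C(25,4) = 12,650, C(25,5) = 53,130, C(25,6) = 177,100, C(25,7) = 480,700, C(25,8) = 1,081,575, C(25,9) = 2,042,975, C(25,10) = 3,268,760, C(25,11) = 4,457,400, C(25,12) = 5,200,300 ✓. So r = 12.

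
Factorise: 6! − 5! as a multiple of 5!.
6! − 5! = 6·5! − 5! = (6 − 1)·5! = 5 × 5! = 600.
Final answer: 5 × 5! = 600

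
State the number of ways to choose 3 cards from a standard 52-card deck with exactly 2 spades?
13 spades and 39 non-spades: C(13,2) × C(39,1) = 78 × 39 = 3,042.
Final answer: 3,042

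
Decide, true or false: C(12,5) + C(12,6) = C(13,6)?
True

Reasoning: Pascal's identity: LHS = 792 + 924 = 1,716; RHS = C(13,6) = 1,716. Both sides agree, so the statement holds.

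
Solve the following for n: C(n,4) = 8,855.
23

Working:
C(n,4) = n(n−1)(n−2)(n−3)/4! is increasing in n, and n(n−1)(n−2)(n−3) = 4!·8,855 = 212,520 ≈ (n−1.5)^4 gives n ≈ 23.0. Check: C(21,4) = 5,985, C(22,4) = 7,315, C(23,4) = 8,855 ✓. So n = 23.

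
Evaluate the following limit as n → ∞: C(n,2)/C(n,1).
∞

Working:
C(n,2)/C(n,1) = (n-1)/2 → ∞ as n → ∞.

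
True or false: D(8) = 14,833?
Derangements of 8 elements: D(8) = (8-1)·[D(7) + D(6)] = 7·[1,854 + 265] = 14,833.
Final answer: True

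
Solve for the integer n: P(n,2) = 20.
5

Solution: P(n,2) = n(n−1) is increasing in n; n(n−1) ≈ (n−0.5)^2 = 20 gives n ≈ 5.0. Check: P(3,2) = 6, P(4,2) = 12, P(5,2) = 20 ✓. So n = 5.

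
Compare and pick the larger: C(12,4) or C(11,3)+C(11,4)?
By Pascal's identity: C(12,4) = C(11,3)+C(11,4) = 495. Equal.

Answer: Equal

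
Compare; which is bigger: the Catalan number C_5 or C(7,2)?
C_5
C_5 = C(10,5)/(5+1) = 252/6 = 42; C(7,2) = 21.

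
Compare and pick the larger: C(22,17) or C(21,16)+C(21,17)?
By Pascal's identity: C(22,17) = C(21,16)+C(21,17) = 26,334. Equal.

Answer: Equal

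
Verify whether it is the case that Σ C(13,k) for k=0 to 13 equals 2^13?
True

Reasoning: Binomial theorem: Σ C(13,k) = (1+1)^13 = 2^13 = 8,192; RHS 2^13 = 8,192.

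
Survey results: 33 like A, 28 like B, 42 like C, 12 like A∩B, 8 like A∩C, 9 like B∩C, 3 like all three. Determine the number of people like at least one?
77
|A∪B∪C| = 33+28+42-12-8-9+3 = 77.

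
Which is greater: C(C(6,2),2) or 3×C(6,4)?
C(C(6,2),2)

Solution: C(C(6,2),2)=105, 3×C(6,4)=45.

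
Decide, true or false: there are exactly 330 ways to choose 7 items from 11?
C(11,7) = 330.
Final answer: True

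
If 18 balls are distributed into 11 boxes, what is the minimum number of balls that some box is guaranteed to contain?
2

Solution: Pigeonhole: ⌈18/11⌉ = 2.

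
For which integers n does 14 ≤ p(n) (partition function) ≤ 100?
Tabulating p(n) via p(n) = p(n−1) + p(n−2) − p(n−5) − p(n−7) + …: p(6)=11; p(7)=15; p(8)=22; p(9)=30; p(10)=42; p(11)=56; p(12)=77; p(13)=101. So valid n = 7, 8, 9, 10, 11, 12.

Answer: 7, 8, 9, 10, 11, 12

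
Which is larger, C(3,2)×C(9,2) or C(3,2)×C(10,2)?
C(3,2)×C(10,2)

Working:
C(3,2)×C(9,2)=108, C(3,2)×C(10,2)=135.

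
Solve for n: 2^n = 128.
7
2^7 = 128, so n = 7.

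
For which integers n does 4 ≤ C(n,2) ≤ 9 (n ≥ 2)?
4

Working:
C(3,2)=3; C(4,2)=6; C(5,2)=10. So valid n = 4.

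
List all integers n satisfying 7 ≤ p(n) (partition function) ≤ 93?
5, 6, 7, 8, 9, 10, 11, 12

Tabulating p(n) via p(n) = p(n−1) + p(n−2) − p(n−5) − p(n−7) + …: p(4)=5; p(5)=7; p(6)=11; p(7)=15; p(8)=22; p(9)=30; p(10)=42; p(11)=56; p(12)=77; p(13)=101. So valid n = 5, 6, 7, 8, 9, 10, 11, 12.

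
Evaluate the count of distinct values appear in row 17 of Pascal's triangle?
9

Working:
Row 17 has entries C(17,0)..C(17,17); by symmetry C(17,k)=C(17,17-k), giving 9 distinct values.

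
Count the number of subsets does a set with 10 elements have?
Each element can be included or excluded: 2^10 = 1,024.
Final answer: 1,024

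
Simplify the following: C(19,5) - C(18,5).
3,060

Working:
C(19,5) - C(18,5) = C(18,4) = 3,060.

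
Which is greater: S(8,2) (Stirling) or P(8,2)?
S(8,2) = 2·S(7,2) + S(7,1) = 2·63 + 1 = 127; P(8,2) = 56.
Final answer: S(8,2)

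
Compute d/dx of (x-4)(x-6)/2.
(2x - 10)/2

Reasoning: d/dx[(x-4)(x-6)] = (x-6) + (x-4) = 2x - 10. Dividing by 2 gives (2x - 10)/2.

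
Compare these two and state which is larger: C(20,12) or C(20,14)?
C(20,12)

Reasoning: C(20,12)=125,970, C(20,14)=38,760.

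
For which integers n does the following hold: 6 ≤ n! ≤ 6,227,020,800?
3, 4, 5, 6, 7, 8, 9, 10, 11, 12, 13
n! is strictly increasing; 3! = 6 and 13! = 6,227,020,800, so valid n = 3, 4, 5, 6, 7, 8, 9, 10, 11, 12, 13.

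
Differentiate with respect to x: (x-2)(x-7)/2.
(2x - 9)/2

d/dx[(x-2)(x-7)] = (x-7) + (x-2) = 2x - 9. Dividing by 2 gives (2x - 9)/2.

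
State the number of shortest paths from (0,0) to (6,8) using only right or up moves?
3,003
Choose 6 rights from 14 moves: C(14,6) = 3,003.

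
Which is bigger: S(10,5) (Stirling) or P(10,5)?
S(10,5)

Explanation: S(10,5) = 5·S(9,5) + S(9,4) = 5·6,951 + 7,770 = 42,525; P(10,5) = 30,240.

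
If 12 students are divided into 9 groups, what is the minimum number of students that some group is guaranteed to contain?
2

Pigeonhole: ⌈12/9⌉ = 2.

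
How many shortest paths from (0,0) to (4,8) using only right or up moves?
495

Explanation: Choose 4 rights from 12 moves: C(12,4) = 495.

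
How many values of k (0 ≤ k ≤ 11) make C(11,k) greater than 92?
6

Solution: Row 11 is unimodal and symmetric about k=11/2. C(11,2)=55 ≤ 92; C(11,3)=165 > 92; by symmetry C(11,k) > 92 for k = 3..8. That's 8 - 3 + 1 = 6 values.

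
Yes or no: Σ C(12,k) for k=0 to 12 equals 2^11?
No

Binomial theorem: Σ C(12,k) = (1+1)^12 = 2^12 = 4,096; RHS 2^11 = 2,048.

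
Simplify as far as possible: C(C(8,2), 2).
378

Working:
C(8,2) = 28, then C(28, 2) = 378.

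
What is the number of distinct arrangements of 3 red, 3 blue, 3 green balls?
Multinomial: 9!/(3! × 3! × 3!) = 1,680.

Answer: 1,680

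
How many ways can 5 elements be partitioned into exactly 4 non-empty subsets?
This equals S(5,4), the Stirling number of the 2nd kind.
Using the Stirling recurrence: S(n,k) = k·S(n-1,k) + S(n-1,k-1)
S(5,4) = 4·S(4,4) + S(4,3)
         = 4·1 + 6
         = 4 + 6
         = 10

Answer: 10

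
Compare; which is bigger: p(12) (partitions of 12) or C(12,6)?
C(12,6)

Pentagonal recurrence p(n) = p(n−1) + p(n−2) − p(n−5) − p(n−7) + …: p(12) = p(11) + p(10) − p(7) − p(5) + p(0) = 56 + 42 − 15 − 7 + 1 = 77; C(12,6) = 924.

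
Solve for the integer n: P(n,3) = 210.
7
P(n,3) = n(n−1)(n−2) is increasing in n; n(n−1)(n−2) ≈ (n−1)^3 = 210 gives n ≈ 6.9. Check: P(5,3) = 60, P(6,3) = 120, P(7,3) = 210 ✓. So n = 7.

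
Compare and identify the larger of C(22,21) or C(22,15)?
C(22,15)

Reasoning: C(22,21)=22, C(22,15)=170,544.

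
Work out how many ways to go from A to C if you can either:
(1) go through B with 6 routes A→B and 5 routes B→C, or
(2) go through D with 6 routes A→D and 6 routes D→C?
66

Reasoning: Route via B: 6×5=30. Route via D: 6×6=36. Total: 66.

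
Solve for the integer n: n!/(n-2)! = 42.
7

Solution: n!/(n-2)! = n×(n-1), a product of 2 consecutive integers ≈ (n−0.5)^2. 42^(1/2) + 0.5 ≈ 7.0; check n = 7: 7×6 = 42 ✓. So n = 7.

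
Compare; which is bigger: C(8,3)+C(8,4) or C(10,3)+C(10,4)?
C(10,3)+C(10,4)

Solution: First=126, Second=330.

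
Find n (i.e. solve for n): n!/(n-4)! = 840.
n!/(n-4)! = n×(n-1)×(n-2)×(n-3), a product of 4 consecutive integers ≈ (n−1.5)^4. 840^(1/4) + 1.5 ≈ 6.9; check n = 7: 7×6×5×4 = 840 ✓. So n = 7.
Final answer: 7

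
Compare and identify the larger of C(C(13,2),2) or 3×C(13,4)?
C(C(13,2),2)

Reasoning: C(C(13,2),2)=3,003, 3×C(13,4)=2,145.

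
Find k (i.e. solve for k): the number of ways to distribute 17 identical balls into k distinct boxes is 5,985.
5

Solution: Stars and bars: the count is C(17+k−1, k−1), increasing in k. k=3: C(19,2) = 171, k=4: C(20,3) = 1,140, k=5: C(21,4) = 5,985 ✓. So k = 5.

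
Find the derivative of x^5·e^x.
(5x^4 + x^5)e^x

Working:
Product rule: d/dx[x^5]·e^x + x^5·d/dx[e^x] = 5x^{4}e^x + x^5e^x.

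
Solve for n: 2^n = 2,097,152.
2,097,152 = 1,024 × 1,024 × 2 = 2^10 × 2^10 × 2^1 = 2^21, so n = 21.

Answer: 21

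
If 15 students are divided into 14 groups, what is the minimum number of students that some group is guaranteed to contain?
2

Working:
Pigeonhole: ⌈15/14⌉ = 2.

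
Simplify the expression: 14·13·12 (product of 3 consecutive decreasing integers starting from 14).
This is P(14,3) = 14!/(11)! = 2,184.
Final answer: 2,184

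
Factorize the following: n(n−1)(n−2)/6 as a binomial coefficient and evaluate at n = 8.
n(n−1)(n−2)/6 = n!/(3!(n−3)!) = C(n,3). At n = 8: C(8,3) = 56.
Final answer: C(n,3); C(8,3) = 56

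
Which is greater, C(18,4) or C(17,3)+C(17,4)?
Equal

Reasoning: By Pascal's identity: C(18,4) = C(17,3)+C(17,4) = 3,060. Equal.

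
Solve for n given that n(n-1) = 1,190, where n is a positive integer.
n² − n − 1,190 = 0, so n = (1 ± √(1 + 4·1,190))/2 = (1 ± √4,761)/2 = (1 ± 69)/2, i.e. n = 35 or n = -34. Taking the positive root, n = 35 (check: 35×34 = 1,190).

Answer: 35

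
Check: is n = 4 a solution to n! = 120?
No

Reasoning: 4! = 4·3! = 4·6 = 24, which does not equal 120.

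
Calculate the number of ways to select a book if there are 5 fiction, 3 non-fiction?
8
By the addition principle: 5 + 3 = 8.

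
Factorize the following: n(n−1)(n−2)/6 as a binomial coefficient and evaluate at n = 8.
C(n,3); C(8,3) = 56
n(n−1)(n−2)/6 = n!/(3!(n−3)!) = C(n,3). At n = 8: C(8,3) = 56.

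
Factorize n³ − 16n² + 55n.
n(n − 5)(n − 11)

Working:
n³ − 16n² + 55n = n(n² − 16n + 55) = n(n − 5)(n − 11).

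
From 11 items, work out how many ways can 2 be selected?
55

C(11,2) = 11! / (2! × (11-2)!)
         = 11! / (2! × 9!)
         = 55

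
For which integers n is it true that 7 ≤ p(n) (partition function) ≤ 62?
Tabulating p(n) via p(n) = p(n−1) + p(n−2) − p(n−5) − p(n−7) + …: p(4)=5; p(5)=7; p(6)=11; p(7)=15; p(8)=22; p(9)=30; p(10)=42; p(11)=56; p(12)=77. So valid n = 5, 6, 7, 8, 9, 10, 11.

Answer: 5, 6, 7, 8, 9, 10, 11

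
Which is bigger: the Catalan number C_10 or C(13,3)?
C_10 = C(20,10)/(10+1) = 184,756/11 = 16,796; C(13,3) = 286.

Answer: C_10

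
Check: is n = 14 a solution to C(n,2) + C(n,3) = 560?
No

Solution: C(14,2) + C(14,3) = 91 + 364 = 455, which does not equal 560.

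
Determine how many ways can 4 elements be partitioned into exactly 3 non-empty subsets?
6
This equals S(4,3), the Stirling number of the 2nd kind.
Using the Stirling recurrence: S(n,k) = k·S(n-1,k) + S(n-1,k-1)
S(4,3) = 3·S(3,3) + S(3,2)
         = 3·1 + 3
         = 3 + 3
         = 6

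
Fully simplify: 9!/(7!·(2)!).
This is C(9,7) = 36.
Final answer: 36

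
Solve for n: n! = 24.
n! is strictly increasing. 2! = 2, 3! = 6, 4! = 24 ✓. So n = 4.
Final answer: 4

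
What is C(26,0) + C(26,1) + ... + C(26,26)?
67,108,864

Reasoning: Sum of binomial coefficients = 2^26 = 67,108,864.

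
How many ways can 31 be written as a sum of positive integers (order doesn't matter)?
6,842

Reasoning: Pentagonal recurrence p(n) = p(n−1) + p(n−2) − p(n−5) − p(n−7) + …: p(31) = p(30) + p(29) − p(26) − p(24) + p(19) + p(16) − p(9) − p(5) = 5,604 + 4,565 − 2,436 − 1,575 + 490 + 231 − 30 − 7 = 6,842.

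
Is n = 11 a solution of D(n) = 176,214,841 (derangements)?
No

Reasoning: D(11) = (11-1)·[D(10) + D(9)] = 10·[1,334,961 + 133,496] = 14,684,570, which does not equal 176,214,841.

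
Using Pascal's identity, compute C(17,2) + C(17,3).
816

Reasoning: C(17,2) + C(17,3) = C(18,3) = 816.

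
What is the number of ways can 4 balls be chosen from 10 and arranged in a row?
5,040

Solution: P(10,4) = 10!/(10-4)! = 5,040.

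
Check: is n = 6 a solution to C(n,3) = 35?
C(6,3) = 6·5·4/3! = 120/6 = 20, which does not equal 35.
Final answer: No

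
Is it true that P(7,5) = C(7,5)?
False

Working:
P(7,5) = 2,520 but C(7,5) = 21; they differ by a factor of 5! = 120, so the statement does not hold.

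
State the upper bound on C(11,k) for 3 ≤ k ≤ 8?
C(11,k) is maximised at the centre of the row: C(11,5) = 462.

Answer: 462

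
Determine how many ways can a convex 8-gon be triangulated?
Using the Catalan number formula: C_n = C(2n, n) / (n+1)
C_6 = C(12, 6) / (6+1)
     = 924 / 7
     = 132
Final answer: 132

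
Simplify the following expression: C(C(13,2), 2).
C(13,2) = 78, then C(78, 2) = 3,003.
Final answer: 3,003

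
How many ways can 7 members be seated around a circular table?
720
Circular arrangements: (7-1)! = 720.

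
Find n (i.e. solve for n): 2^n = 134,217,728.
134,217,728 = 1,024 × 1,024 × 128 = 2^10 × 2^10 × 2^7 = 2^27, so n = 27.
Final answer: 27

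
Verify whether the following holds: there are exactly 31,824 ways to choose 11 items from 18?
C(18,11) = 31,824.

Answer: True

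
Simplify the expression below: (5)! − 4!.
(5)! − 4! = (5)·4! − 4! = (5−1)·4! = 4·4! = 96.
Final answer: 96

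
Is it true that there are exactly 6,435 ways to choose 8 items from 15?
True

Explanation: C(15,8) = 6,435.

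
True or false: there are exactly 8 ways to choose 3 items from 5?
False

C(5,3) = 10 ≠ 8.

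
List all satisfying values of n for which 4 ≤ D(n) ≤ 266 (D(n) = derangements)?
4, 5, 6

Solution: Using D(n) = (n−1)[D(n−1) + D(n−2)] with D(1)=0, D(2)=1: D(3)=2; D(4)=9; D(5)=44; D(6)=265; D(7)=1,854. So valid n = 4, 5, 6.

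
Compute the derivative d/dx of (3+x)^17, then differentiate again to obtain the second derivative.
First derivative: 17(3+x)^{16}. Second derivative: 17·16·(3+x)^{15} = 272(3+x)^{15}.

Answer: 272(3+x)^15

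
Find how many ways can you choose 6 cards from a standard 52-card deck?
20,358,520

Reasoning: C(52,6) = 20,358,520.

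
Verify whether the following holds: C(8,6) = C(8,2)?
True
Symmetry C(n,k) = C(n,n-k): C(8,6) = 28 and C(8,2) = 28. Both sides agree, so the statement holds.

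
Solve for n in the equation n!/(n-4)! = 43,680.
n!/(n-4)! = n×(n-1)×(n-2)×(n-3), a product of 4 consecutive integers ≈ (n−1.5)^4. 43,680^(1/4) + 1.5 ≈ 16.0; check n = 16: 16×15×14×13 = 43,680 ✓. So n = 16.

Answer: 16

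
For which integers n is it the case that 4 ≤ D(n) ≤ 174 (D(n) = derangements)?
Using D(n) = (n−1)[D(n−1) + D(n−2)] with D(1)=0, D(2)=1: D(3)=2; D(4)=9; D(5)=44; D(6)=265. So valid n = 4, 5.

Answer: 4, 5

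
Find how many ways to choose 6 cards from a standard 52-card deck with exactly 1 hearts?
7,484,841

13 hearts and 39 non-hearts: C(13,1) × C(39,5) = 13 × 575757 = 7,484,841.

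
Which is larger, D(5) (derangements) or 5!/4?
D(5)

Solution: D(5) = (5-1)·[D(4) + D(3)] = 4·[9 + 2] = 44; 5!/4 = 120/4 = 30.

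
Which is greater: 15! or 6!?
15!

Reasoning: 15!=1,307,674,368,000, 6!=720. 15! > 6!.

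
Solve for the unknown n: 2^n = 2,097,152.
2,097,152 = 1,024 × 1,024 × 2 = 2^10 × 2^10 × 2^1 = 2^21, so n = 21.

Answer: 21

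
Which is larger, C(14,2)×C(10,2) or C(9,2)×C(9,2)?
C(14,2)×C(10,2)

Explanation: C(14,2)×C(10,2)=4,095, C(9,2)×C(9,2)=1,296.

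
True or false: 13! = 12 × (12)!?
False
13! = 13 × 12! = 6,227,020,800, but 12 × 12! = 5,748,019,200.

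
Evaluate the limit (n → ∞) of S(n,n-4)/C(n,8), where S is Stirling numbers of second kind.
The leading term of S(n,n-4) as a polynomial in n is (7)!!·C(n,8), so the ratio → (7)!! = 105.

Answer: 105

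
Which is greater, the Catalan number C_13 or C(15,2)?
C_13

C_13 = C(26,13)/(13+1) = 10,400,600/14 = 742,900; C(15,2) = 105.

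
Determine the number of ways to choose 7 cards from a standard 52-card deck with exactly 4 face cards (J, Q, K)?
12 face cards and 40 non-face cards: C(12,4) × C(40,3) = 495 × 9,880 = 4,890,600.
Final answer: 4,890,600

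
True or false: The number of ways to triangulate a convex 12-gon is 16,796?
True

Triangulations of a convex 12-gon are counted by the Catalan number C_10: C_10 = C(20,10)/(10+1) = 184,756/11 = 16,796.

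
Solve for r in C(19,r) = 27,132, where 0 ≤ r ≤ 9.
6

Working:
C(19,r) is increasing for 0 ≤ r ≤ 9. Stepping up (C(19,r+1) = C(19,r)·(19−r)/(r+1)): C(19,1) = 19, C(19,2) = 171, C(19,3) = 969, C(19,4) = 3,876, C(19,5) = 11,628, C(19,6) = 27,132 ✓. So r = 6.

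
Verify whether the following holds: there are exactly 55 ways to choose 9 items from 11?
True

Reasoning: C(11,9) = 55.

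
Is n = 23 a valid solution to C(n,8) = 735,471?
No

Solution: C(23,8) = 23·22·21·20·19·18·17·16/8! = 19,769,460,480/40,320 = 490,314, which does not equal 735,471.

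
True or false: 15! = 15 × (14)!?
True

By definition n! = n × (n-1)!, so 15! = 15 × 14!.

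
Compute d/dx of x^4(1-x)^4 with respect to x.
Product rule: 4x^{3}(1-x)^{4} + x^4·(-4)(1-x)^{3}.
Final answer: 4x^3(1-x)^4 - 4x^4(1-x)^3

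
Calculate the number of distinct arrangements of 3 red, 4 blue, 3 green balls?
4,200

Working:
Multinomial: 10!/(3! × 4! × 3!) = 4,200.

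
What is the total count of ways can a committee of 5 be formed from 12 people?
792

Solution: C(12,5) = 12! / (5! × (12-5)!)
         = 12! / (5! × 7!)
         = 792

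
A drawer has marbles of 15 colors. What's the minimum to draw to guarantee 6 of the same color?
76

Working:
Worst case: 5 of each = 75. One more: 76.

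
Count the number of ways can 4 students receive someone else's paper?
Using D(n) = (n-1)[D(n-1) + D(n-2)]:
D(4) = (4-1) × [D(3) + D(2)]
      = 3 × [2 + 1]
      = 3 × 3
      = 9
Final answer: 9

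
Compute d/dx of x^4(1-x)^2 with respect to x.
Product rule: 4x^{3}(1-x)^{2} + x^4·(-2)(1-x)^{1}.

Answer: 4x^3(1-x)^2 - 2x^4(1-x)^1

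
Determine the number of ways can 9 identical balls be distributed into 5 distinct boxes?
C(9+5-1, 5-1) = C(13, 4) = 715.
Final answer: 715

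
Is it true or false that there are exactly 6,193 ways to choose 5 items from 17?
False

Solution: C(17,5) = 6,188 ≠ 6193.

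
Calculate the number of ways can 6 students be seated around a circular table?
120

Reasoning: Circular arrangements: (6-1)! = 120.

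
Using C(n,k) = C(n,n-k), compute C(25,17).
1,081,575

C(25,17) = C(25,8) = 1,081,575.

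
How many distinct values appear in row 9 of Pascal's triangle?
5

Reasoning: Row 9 has entries C(9,0)..C(9,9); by symmetry C(9,k)=C(9,9-k), giving 5 distinct values.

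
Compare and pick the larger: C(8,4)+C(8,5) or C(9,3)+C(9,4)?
C(9,3)+C(9,4)

First=126, Second=210.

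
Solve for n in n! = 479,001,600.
12

n! is strictly increasing. 10! = 3,628,800, 11! = 39,916,800, 12! = 479,001,600 ✓. So n = 12.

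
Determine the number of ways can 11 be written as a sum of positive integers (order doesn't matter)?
56

Pentagonal recurrence p(n) = p(n−1) + p(n−2) − p(n−5) − p(n−7) + …: p(11) = p(10) + p(9) − p(6) − p(4) = 42 + 30 − 11 − 5 = 56.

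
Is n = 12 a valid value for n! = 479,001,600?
Yes

Working:
12! = 12·11! = 12·39,916,800 = 479,001,600, which equals 479,001,600.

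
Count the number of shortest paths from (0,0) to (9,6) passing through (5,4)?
1,890
To (5,4): C(9,5)=126. From there: C(6,4)=15. Total: 1,890.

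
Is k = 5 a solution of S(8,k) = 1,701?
No

S(8,5) = 5·S(7,5) + S(7,4) = 5·140 + 350 = 1,050, which does not equal 1,701.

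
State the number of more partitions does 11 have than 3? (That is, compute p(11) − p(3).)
Pentagonal recurrence p(n) = p(n−1) + p(n−2) − p(n−5) − p(n−7) + …: p(11) = p(10) + p(9) − p(6) − p(4) = 42 + 30 − 11 − 5 = 56.
p(3) = p(2) + p(1) = 2 + 1 = 3.
Difference = 56 − 3 = 53.

Answer: 53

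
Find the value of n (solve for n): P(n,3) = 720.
10

Working:
P(n,3) = n(n−1)(n−2) is increasing in n; n(n−1)(n−2) ≈ (n−1)^3 = 720 gives n ≈ 10.0. Check: P(8,3) = 336, P(9,3) = 504, P(10,3) = 720 ✓. So n = 10.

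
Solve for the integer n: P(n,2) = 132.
12

Solution: P(n,2) = n(n−1) is increasing in n; n(n−1) ≈ (n−0.5)^2 = 132 gives n ≈ 12.0. Check: P(10,2) = 90, P(11,2) = 110, P(12,2) = 132 ✓. So n = 12.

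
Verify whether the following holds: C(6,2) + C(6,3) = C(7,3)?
True

Solution: Pascal's identity: LHS = 15 + 20 = 35; RHS = C(7,3) = 35. Both sides agree, so the statement holds.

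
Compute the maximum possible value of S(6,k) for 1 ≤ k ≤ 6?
90

Row S(6,k) for k = 1..6 (via S(n,k) = k·S(n−1,k) + S(n−1,k−1)): 1, 31, 90, 65, 15, 1. The row is unimodal; maximum at k = 3: 90.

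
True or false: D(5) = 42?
False

Working:
Derangements of 5 elements: D(5) = (5-1)·[D(4) + D(3)] = 4·[9 + 2] = 44.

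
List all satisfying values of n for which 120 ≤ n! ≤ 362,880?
n! is strictly increasing; 5! = 120 and 9! = 362,880, so valid n = 5, 6, 7, 8, 9.

Answer: 5, 6, 7, 8, 9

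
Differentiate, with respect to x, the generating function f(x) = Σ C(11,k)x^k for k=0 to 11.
Σ k·C(11,k)x^(k-1) for k=1 to 11

Solution: Term-by-term differentiation gives Σ k·C(11,k)x^{k-1} for k=1 to 11.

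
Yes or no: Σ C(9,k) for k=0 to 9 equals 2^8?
No
Binomial theorem: Σ C(9,k) = (1+1)^9 = 2^9 = 512; RHS 2^8 = 256.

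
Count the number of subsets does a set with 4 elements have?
16

Working:
Each element can be included or excluded: 2^4 = 16.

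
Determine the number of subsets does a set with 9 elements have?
512

Solution: Each element can be included or excluded: 2^9 = 512.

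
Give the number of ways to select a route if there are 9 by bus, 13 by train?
22

Explanation: By the addition principle: 9 + 13 = 22.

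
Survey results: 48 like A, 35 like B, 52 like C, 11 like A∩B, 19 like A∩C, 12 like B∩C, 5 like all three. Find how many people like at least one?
98

Solution: |A∪B∪C| = 48+35+52-11-19-12+5 = 98.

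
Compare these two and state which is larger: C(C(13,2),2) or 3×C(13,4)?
C(C(13,2),2)

Explanation: C(C(13,2),2)=3,003, 3×C(13,4)=2,145.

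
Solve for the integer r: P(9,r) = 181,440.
P(9,r) = 9·8·…·(9−r+1), a product of r factors. Multiplying down from 9: 9 = 9; 9·8 = 72; 9·8·7 = 504; 9·8·7·6 = 3,024; 9·8·7·6·5 = 15,120; 9·8·7·6·5·4 = 60,480; 9·8·7·6·5·4·3 = 181,440 ✓ (7 factors). So r = 7.
Final answer: 7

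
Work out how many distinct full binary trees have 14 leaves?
Using the Catalan number formula: C_n = C(2n, n) / (n+1)
C_13 = C(26, 13) / (13+1)
     = 10400600 / 14
     = 742,900
Final answer: 742,900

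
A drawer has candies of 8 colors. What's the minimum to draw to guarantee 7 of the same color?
49
Worst case: 6 of each = 48. One more: 49.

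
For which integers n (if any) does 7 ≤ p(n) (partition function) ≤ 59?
5, 6, 7, 8, 9, 10, 11

Solution: Tabulating p(n) via p(n) = p(n−1) + p(n−2) − p(n−5) − p(n−7) + …: p(4)=5; p(5)=7; p(6)=11; p(7)=15; p(8)=22; p(9)=30; p(10)=42; p(11)=56; p(12)=77. So valid n = 5, 6, 7, 8, 9, 10, 11.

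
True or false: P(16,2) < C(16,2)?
False

P(16,2) = 240 and C(16,2) = 120; P(n,r) = r! × C(n,r) so P > C whenever r ≥ 2.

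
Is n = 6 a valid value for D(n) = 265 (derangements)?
Yes
D(6) = (6-1)·[D(5) + D(4)] = 5·[44 + 9] = 265, which equals 265.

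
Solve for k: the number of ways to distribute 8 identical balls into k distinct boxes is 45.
3

Reasoning: Stars and bars: the count is C(8+k−1, k−1), increasing in k. k=2: C(9,1) = 9, k=3: C(10,2) = 45 ✓. So k = 3.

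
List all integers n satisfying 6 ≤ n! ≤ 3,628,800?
n! is strictly increasing; 3! = 6 and 10! = 3,628,800, so valid n = 3, 4, 5, 6, 7, 8, 9, 10.
Final answer: 3, 4, 5, 6, 7, 8, 9, 10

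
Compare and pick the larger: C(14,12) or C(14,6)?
C(14,6)

Explanation: C(14,12)=91, C(14,6)=3,003.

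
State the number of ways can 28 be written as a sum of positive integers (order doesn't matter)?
3,718

Explanation: Pentagonal recurrence p(n) = p(n−1) + p(n−2) − p(n−5) − p(n−7) + …: p(28) = p(27) + p(26) − p(23) − p(21) + p(16) + p(13) − p(6) − p(2) = 3,010 + 2,436 − 1,255 − 792 + 231 + 101 − 11 − 2 = 3,718.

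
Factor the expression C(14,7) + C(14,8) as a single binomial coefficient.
C(15,8)

By Pascal's identity: C(14,7) + C(14,8) = C(15,8) = 6,435.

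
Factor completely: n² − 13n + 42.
(n − 6)(n − 7)

Reasoning: Seek roots whose sum is 13 and product is 42: (6, 7). So n² − 13n + 42 = (n − 6)(n − 7).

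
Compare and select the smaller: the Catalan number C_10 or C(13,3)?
C(13,3)

Explanation: C_10 = C(20,10)/(10+1) = 184,756/11 = 16,796; C(13,3) = 286.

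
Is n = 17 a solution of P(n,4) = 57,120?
Yes

Explanation: P(17,4) = 17·16·15·14 = 57,120, which equals 57,120.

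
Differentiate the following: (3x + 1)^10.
30(3x + 1)^9

Reasoning: Chain rule: 10(3x+1)^{9} × 3 = 30(3x+1)^{9}.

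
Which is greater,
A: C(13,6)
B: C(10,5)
A

Reasoning: A=C(13,6)=1,716, B=C(10,5)=252.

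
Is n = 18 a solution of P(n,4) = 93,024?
P(18,4) = 18·17·16·15 = 73,440, which does not equal 93,024.

Answer: No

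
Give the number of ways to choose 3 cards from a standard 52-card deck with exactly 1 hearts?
9,633

13 hearts and 39 non-hearts: C(13,1) × C(39,2) = 13 × 741 = 9,633.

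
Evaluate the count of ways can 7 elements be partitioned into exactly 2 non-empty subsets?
63

Working:
This equals S(7,2), the Stirling number of the 2nd kind.
Using the Stirling recurrence: S(n,k) = k·S(n-1,k) + S(n-1,k-1)
S(7,2) = 2·S(6,2) + S(6,1)
         = 2·31 + 1
         = 62 + 1
         = 63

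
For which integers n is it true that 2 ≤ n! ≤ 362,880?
2, 3, 4, 5, 6, 7, 8, 9

Working:
n! is strictly increasing; 2! = 2 and 9! = 362,880, so valid n = 2, 3, 4, 5, 6, 7, 8, 9.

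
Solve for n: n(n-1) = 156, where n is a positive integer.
n² − n − 156 = 0, so n = (1 ± √(1 + 4·156))/2 = (1 ± √625)/2 = (1 ± 25)/2, i.e. n = 13 or n = -12. Taking the positive root, n = 13 (check: 13×12 = 156).

Answer: 13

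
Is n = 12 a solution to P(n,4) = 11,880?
Yes

Working:
P(12,4) = 12·11·10·9 = 11,880, which equals 11,880.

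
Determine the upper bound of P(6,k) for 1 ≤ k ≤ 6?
P(6,k) increases in k, so maximum at k = 6: 6! = 720.

Answer: 720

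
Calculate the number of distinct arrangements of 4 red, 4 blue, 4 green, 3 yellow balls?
Multinomial: 15!/(4! × 4! × 4! × 3!) = 15,765,750.

Answer: 15,765,750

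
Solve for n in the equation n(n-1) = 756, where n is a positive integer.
n² − n − 756 = 0, so n = (1 ± √(1 + 4·756))/2 = (1 ± √3,025)/2 = (1 ± 55)/2, i.e. n = 28 or n = -27. Taking the positive root, n = 28 (check: 28×27 = 756).
Final answer: 28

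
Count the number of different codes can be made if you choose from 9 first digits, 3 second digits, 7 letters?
189

By the multiplication principle: 9 × 3 × 7 = 189.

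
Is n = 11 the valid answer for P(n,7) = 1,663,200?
Yes

Explanation: P(11,7) = 11·10·9·8·7·6·5 = 1,663,200, which equals 1,663,200.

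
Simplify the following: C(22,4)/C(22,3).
C(n,k+1)/C(n,k) = (n−k)/(k+1). Here (22−3)/(3+1) = 19/4 = 19/4.
Final answer: 19/4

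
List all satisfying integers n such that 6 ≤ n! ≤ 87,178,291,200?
3, 4, 5, 6, 7, 8, 9, 10, 11, 12, 13, 14

Working:
n! is strictly increasing; 3! = 6 and 14! = 87,178,291,200, so valid n = 3, 4, 5, 6, 7, 8, 9, 10, 11, 12, 13, 14.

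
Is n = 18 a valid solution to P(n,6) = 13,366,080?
P(18,6) = 18·17·16·15·14·13 = 13,366,080, which equals 13,366,080.
Final answer: Yes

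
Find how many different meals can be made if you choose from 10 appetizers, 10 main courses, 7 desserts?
700

Working:
By the multiplication principle: 10 × 10 × 7 = 700.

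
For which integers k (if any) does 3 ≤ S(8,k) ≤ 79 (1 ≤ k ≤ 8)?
7

Solution: S(8,1)=1; S(8,2)=127; S(8,3)=966; S(8,4)=1,701; S(8,5)=1,050; S(8,6)=266; S(8,7)=28; S(8,8)=1. So valid k = 7.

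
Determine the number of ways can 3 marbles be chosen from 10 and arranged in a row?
720

P(10,3) = 10!/(10-3)! = 720.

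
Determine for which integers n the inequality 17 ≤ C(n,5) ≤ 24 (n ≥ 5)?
7

Reasoning: C(6,5)=6; C(7,5)=21; C(8,5)=56. So valid n = 7.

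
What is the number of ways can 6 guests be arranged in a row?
Arrangements of 6 distinct objects: 6! = 720.

Answer: 720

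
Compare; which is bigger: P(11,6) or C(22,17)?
P(11,6)

Explanation: P(11,6)=332,640, C(22,17)=26,334.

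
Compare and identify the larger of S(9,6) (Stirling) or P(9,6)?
P(9,6)
S(9,6) = 6·S(8,6) + S(8,5) = 6·266 + 1,050 = 2,646; P(9,6) = 60,480.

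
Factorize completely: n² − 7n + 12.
(n − 3)(n − 4)

Solution: Seek roots whose sum is 7 and product is 12: (3, 4). So n² − 7n + 12 = (n − 3)(n − 4).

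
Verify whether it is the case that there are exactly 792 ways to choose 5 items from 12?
True

Explanation: C(12,5) = 792.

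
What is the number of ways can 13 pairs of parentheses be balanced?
742,900

Working:
Using the Catalan number formula: C_n = C(2n, n) / (n+1)
C_13 = C(26, 13) / (13+1)
     = 10400600 / 14
     = 742,900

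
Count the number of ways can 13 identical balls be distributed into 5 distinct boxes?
C(13+5-1, 5-1) = C(17, 4) = 2,380.
Final answer: 2,380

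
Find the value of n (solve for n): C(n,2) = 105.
C(n,2) = n(n−1)/2! is increasing in n, and n(n−1) = 2!·105 = 210 ≈ (n−0.5)^2 gives n ≈ 15.0. Check: C(13,2) = 78, C(14,2) = 91, C(15,2) = 105 ✓. So n = 15.

Answer: 15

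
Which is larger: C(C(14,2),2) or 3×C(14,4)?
C(C(14,2),2)
C(C(14,2),2)=4,095, 3×C(14,4)=3,003.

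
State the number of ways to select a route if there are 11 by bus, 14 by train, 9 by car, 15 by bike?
49

By the addition principle: 11 + 14 + 9 + 15 = 49.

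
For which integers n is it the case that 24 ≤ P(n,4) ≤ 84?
4

Working:
P(3,4)=0; P(4,4)=24; P(5,4)=120. So valid n = 4.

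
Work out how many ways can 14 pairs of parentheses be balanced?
2,674,440

Explanation: Using the Catalan number formula: C_n = C(2n, n) / (n+1)
C_14 = C(28, 14) / (14+1)
     = 40116600 / 15
     = 2,674,440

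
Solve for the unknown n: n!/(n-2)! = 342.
19
n!/(n-2)! = n×(n-1), a product of 2 consecutive integers ≈ (n−0.5)^2. 342^(1/2) + 0.5 ≈ 19.0; check n = 19: 19×18 = 342 ✓. So n = 19.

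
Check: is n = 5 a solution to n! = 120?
5! = 5·4! = 5·24 = 120, which equals 120.
Final answer: Yes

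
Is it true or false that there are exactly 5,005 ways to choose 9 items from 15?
True

Reasoning: C(15,9) = 5,005.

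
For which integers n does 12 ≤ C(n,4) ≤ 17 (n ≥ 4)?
C(5,4)=5; C(6,4)=15; C(7,4)=35. So valid n = 6.
Final answer: 6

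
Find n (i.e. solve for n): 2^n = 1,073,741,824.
1,073,741,824 = 1,024 × 1,024 × 1,024 = 2^10 × 2^10 × 2^10 = 2^30, so n = 30.
Final answer: 30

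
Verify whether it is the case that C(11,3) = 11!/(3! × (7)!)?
False

Working:
The correct denominator is 3!×8!, giving C(11,3) = 165; the stated RHS is 11!/(3!×7!) = 1,320 ≠ 165, so the statement does not hold.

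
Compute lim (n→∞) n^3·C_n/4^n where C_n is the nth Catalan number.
∞

C_n ~ 4^n/(n^(3/2)√π), so n^3·C_n/4^n ~ n^(3 − 3/2)/√π → ∞.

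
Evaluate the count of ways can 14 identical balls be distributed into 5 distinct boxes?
3,060

C(14+5-1, 5-1) = C(18, 4) = 3,060.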